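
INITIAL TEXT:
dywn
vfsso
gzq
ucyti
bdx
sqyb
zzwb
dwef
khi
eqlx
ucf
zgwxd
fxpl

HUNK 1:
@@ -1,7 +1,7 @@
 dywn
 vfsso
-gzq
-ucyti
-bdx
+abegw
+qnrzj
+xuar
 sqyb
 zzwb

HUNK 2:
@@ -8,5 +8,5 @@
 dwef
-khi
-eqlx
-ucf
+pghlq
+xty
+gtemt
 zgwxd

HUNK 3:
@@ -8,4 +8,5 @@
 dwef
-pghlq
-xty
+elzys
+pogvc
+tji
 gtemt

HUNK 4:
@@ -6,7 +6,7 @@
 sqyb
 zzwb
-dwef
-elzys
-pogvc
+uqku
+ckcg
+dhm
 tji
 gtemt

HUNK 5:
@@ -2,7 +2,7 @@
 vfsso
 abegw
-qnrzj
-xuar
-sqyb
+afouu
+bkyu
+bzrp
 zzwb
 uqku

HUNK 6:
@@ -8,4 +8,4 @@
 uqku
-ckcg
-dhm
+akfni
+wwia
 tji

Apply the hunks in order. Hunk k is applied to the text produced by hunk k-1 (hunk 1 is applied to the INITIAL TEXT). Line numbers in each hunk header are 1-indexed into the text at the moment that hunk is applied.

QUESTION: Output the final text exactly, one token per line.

Hunk 1: at line 1 remove [gzq,ucyti,bdx] add [abegw,qnrzj,xuar] -> 13 lines: dywn vfsso abegw qnrzj xuar sqyb zzwb dwef khi eqlx ucf zgwxd fxpl
Hunk 2: at line 8 remove [khi,eqlx,ucf] add [pghlq,xty,gtemt] -> 13 lines: dywn vfsso abegw qnrzj xuar sqyb zzwb dwef pghlq xty gtemt zgwxd fxpl
Hunk 3: at line 8 remove [pghlq,xty] add [elzys,pogvc,tji] -> 14 lines: dywn vfsso abegw qnrzj xuar sqyb zzwb dwef elzys pogvc tji gtemt zgwxd fxpl
Hunk 4: at line 6 remove [dwef,elzys,pogvc] add [uqku,ckcg,dhm] -> 14 lines: dywn vfsso abegw qnrzj xuar sqyb zzwb uqku ckcg dhm tji gtemt zgwxd fxpl
Hunk 5: at line 2 remove [qnrzj,xuar,sqyb] add [afouu,bkyu,bzrp] -> 14 lines: dywn vfsso abegw afouu bkyu bzrp zzwb uqku ckcg dhm tji gtemt zgwxd fxpl
Hunk 6: at line 8 remove [ckcg,dhm] add [akfni,wwia] -> 14 lines: dywn vfsso abegw afouu bkyu bzrp zzwb uqku akfni wwia tji gtemt zgwxd fxpl

Answer: dywn
vfsso
abegw
afouu
bkyu
bzrp
zzwb
uqku
akfni
wwia
tji
gtemt
zgwxd
fxpl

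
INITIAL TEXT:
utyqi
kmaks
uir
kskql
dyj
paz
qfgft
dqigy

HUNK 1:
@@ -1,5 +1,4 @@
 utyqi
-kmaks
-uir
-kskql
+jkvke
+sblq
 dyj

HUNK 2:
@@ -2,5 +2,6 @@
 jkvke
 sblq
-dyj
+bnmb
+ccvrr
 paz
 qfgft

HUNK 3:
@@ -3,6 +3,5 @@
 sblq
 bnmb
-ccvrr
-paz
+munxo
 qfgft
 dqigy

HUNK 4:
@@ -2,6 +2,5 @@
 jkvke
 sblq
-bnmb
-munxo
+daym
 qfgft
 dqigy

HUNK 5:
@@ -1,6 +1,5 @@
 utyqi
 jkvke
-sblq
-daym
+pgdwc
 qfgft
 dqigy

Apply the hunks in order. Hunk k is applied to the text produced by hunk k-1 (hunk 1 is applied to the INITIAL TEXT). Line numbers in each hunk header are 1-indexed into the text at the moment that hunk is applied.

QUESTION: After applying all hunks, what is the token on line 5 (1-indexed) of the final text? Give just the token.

Hunk 1: at line 1 remove [kmaks,uir,kskql] add [jkvke,sblq] -> 7 lines: utyqi jkvke sblq dyj paz qfgft dqigy
Hunk 2: at line 2 remove [dyj] add [bnmb,ccvrr] -> 8 lines: utyqi jkvke sblq bnmb ccvrr paz qfgft dqigy
Hunk 3: at line 3 remove [ccvrr,paz] add [munxo] -> 7 lines: utyqi jkvke sblq bnmb munxo qfgft dqigy
Hunk 4: at line 2 remove [bnmb,munxo] add [daym] -> 6 lines: utyqi jkvke sblq daym qfgft dqigy
Hunk 5: at line 1 remove [sblq,daym] add [pgdwc] -> 5 lines: utyqi jkvke pgdwc qfgft dqigy
Final line 5: dqigy

Answer: dqigy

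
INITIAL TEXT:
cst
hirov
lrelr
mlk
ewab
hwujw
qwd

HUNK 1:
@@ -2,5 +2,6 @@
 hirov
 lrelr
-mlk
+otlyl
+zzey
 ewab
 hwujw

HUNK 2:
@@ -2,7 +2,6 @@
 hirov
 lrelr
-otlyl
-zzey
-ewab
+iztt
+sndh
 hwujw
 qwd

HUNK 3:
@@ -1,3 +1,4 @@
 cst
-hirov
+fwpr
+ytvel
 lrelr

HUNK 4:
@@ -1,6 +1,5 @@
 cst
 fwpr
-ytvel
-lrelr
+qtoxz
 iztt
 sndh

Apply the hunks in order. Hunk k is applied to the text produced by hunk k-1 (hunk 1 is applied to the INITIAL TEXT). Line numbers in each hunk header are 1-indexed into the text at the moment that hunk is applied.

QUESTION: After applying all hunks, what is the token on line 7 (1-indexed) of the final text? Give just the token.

Answer: qwd

Derivation:
Hunk 1: at line 2 remove [mlk] add [otlyl,zzey] -> 8 lines: cst hirov lrelr otlyl zzey ewab hwujw qwd
Hunk 2: at line 2 remove [otlyl,zzey,ewab] add [iztt,sndh] -> 7 lines: cst hirov lrelr iztt sndh hwujw qwd
Hunk 3: at line 1 remove [hirov] add [fwpr,ytvel] -> 8 lines: cst fwpr ytvel lrelr iztt sndh hwujw qwd
Hunk 4: at line 1 remove [ytvel,lrelr] add [qtoxz] -> 7 lines: cst fwpr qtoxz iztt sndh hwujw qwd
Final line 7: qwd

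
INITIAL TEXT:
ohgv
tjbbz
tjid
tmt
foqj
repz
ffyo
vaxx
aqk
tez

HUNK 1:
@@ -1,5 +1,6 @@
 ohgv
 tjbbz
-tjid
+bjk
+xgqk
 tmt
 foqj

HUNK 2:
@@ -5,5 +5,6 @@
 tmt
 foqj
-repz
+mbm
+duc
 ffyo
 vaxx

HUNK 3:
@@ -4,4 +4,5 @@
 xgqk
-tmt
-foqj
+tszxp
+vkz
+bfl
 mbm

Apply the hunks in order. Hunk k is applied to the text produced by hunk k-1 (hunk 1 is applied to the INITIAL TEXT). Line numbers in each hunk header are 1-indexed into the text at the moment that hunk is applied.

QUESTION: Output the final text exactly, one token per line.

Answer: ohgv
tjbbz
bjk
xgqk
tszxp
vkz
bfl
mbm
duc
ffyo
vaxx
aqk
tez

Derivation:
Hunk 1: at line 1 remove [tjid] add [bjk,xgqk] -> 11 lines: ohgv tjbbz bjk xgqk tmt foqj repz ffyo vaxx aqk tez
Hunk 2: at line 5 remove [repz] add [mbm,duc] -> 12 lines: ohgv tjbbz bjk xgqk tmt foqj mbm duc ffyo vaxx aqk tez
Hunk 3: at line 4 remove [tmt,foqj] add [tszxp,vkz,bfl] -> 13 lines: ohgv tjbbz bjk xgqk tszxp vkz bfl mbm duc ffyo vaxx aqk tez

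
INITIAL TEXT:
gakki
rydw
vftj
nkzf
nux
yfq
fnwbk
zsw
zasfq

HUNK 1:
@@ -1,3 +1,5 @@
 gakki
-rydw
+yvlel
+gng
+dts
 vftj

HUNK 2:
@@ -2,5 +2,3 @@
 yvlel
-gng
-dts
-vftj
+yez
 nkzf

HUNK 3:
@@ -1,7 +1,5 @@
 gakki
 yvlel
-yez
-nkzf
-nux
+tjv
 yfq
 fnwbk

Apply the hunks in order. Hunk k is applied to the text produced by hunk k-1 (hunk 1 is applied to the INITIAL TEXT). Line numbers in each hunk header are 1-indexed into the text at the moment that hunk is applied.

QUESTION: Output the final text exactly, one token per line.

Answer: gakki
yvlel
tjv
yfq
fnwbk
zsw
zasfq

Derivation:
Hunk 1: at line 1 remove [rydw] add [yvlel,gng,dts] -> 11 lines: gakki yvlel gng dts vftj nkzf nux yfq fnwbk zsw zasfq
Hunk 2: at line 2 remove [gng,dts,vftj] add [yez] -> 9 lines: gakki yvlel yez nkzf nux yfq fnwbk zsw zasfq
Hunk 3: at line 1 remove [yez,nkzf,nux] add [tjv] -> 7 lines: gakki yvlel tjv yfq fnwbk zsw zasfq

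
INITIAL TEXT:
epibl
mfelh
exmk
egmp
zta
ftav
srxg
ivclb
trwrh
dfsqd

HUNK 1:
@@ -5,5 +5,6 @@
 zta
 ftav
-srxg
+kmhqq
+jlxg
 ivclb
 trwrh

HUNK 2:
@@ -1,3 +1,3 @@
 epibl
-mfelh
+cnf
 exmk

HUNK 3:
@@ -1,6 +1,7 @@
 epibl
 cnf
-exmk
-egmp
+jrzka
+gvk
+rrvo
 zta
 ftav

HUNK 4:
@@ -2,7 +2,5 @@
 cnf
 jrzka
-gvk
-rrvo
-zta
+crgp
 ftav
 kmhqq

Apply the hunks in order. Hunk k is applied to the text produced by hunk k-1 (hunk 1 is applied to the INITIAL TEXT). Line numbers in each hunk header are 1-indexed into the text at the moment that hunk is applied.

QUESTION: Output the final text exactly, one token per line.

Answer: epibl
cnf
jrzka
crgp
ftav
kmhqq
jlxg
ivclb
trwrh
dfsqd

Derivation:
Hunk 1: at line 5 remove [srxg] add [kmhqq,jlxg] -> 11 lines: epibl mfelh exmk egmp zta ftav kmhqq jlxg ivclb trwrh dfsqd
Hunk 2: at line 1 remove [mfelh] add [cnf] -> 11 lines: epibl cnf exmk egmp zta ftav kmhqq jlxg ivclb trwrh dfsqd
Hunk 3: at line 1 remove [exmk,egmp] add [jrzka,gvk,rrvo] -> 12 lines: epibl cnf jrzka gvk rrvo zta ftav kmhqq jlxg ivclb trwrh dfsqd
Hunk 4: at line 2 remove [gvk,rrvo,zta] add [crgp] -> 10 lines: epibl cnf jrzka crgp ftav kmhqq jlxg ivclb trwrh dfsqd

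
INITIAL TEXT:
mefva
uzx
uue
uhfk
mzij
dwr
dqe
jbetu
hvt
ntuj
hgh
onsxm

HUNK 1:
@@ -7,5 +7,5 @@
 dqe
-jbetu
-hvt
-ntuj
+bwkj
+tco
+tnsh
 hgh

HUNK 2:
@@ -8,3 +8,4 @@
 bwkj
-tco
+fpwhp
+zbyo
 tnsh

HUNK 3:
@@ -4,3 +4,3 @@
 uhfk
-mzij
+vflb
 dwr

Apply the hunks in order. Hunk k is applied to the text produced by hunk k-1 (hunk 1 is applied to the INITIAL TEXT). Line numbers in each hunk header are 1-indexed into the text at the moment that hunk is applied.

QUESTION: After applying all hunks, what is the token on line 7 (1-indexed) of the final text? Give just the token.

Hunk 1: at line 7 remove [jbetu,hvt,ntuj] add [bwkj,tco,tnsh] -> 12 lines: mefva uzx uue uhfk mzij dwr dqe bwkj tco tnsh hgh onsxm
Hunk 2: at line 8 remove [tco] add [fpwhp,zbyo] -> 13 lines: mefva uzx uue uhfk mzij dwr dqe bwkj fpwhp zbyo tnsh hgh onsxm
Hunk 3: at line 4 remove [mzij] add [vflb] -> 13 lines: mefva uzx uue uhfk vflb dwr dqe bwkj fpwhp zbyo tnsh hgh onsxm
Final line 7: dqe

Answer: dqe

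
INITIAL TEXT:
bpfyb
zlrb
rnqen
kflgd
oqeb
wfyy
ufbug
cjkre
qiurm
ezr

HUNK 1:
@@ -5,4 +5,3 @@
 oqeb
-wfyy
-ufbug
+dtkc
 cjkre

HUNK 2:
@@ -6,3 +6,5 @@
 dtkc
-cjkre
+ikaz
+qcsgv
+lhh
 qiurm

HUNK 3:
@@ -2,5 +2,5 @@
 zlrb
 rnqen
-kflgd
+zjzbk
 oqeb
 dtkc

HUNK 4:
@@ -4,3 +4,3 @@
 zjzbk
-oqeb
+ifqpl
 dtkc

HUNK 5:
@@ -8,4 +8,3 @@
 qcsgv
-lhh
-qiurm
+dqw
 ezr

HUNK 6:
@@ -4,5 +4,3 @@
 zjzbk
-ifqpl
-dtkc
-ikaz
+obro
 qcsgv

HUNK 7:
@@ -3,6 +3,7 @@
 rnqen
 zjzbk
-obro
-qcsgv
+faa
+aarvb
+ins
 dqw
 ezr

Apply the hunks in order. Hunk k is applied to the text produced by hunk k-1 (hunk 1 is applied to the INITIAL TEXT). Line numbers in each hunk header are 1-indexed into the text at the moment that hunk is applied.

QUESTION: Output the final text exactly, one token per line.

Answer: bpfyb
zlrb
rnqen
zjzbk
faa
aarvb
ins
dqw
ezr

Derivation:
Hunk 1: at line 5 remove [wfyy,ufbug] add [dtkc] -> 9 lines: bpfyb zlrb rnqen kflgd oqeb dtkc cjkre qiurm ezr
Hunk 2: at line 6 remove [cjkre] add [ikaz,qcsgv,lhh] -> 11 lines: bpfyb zlrb rnqen kflgd oqeb dtkc ikaz qcsgv lhh qiurm ezr
Hunk 3: at line 2 remove [kflgd] add [zjzbk] -> 11 lines: bpfyb zlrb rnqen zjzbk oqeb dtkc ikaz qcsgv lhh qiurm ezr
Hunk 4: at line 4 remove [oqeb] add [ifqpl] -> 11 lines: bpfyb zlrb rnqen zjzbk ifqpl dtkc ikaz qcsgv lhh qiurm ezr
Hunk 5: at line 8 remove [lhh,qiurm] add [dqw] -> 10 lines: bpfyb zlrb rnqen zjzbk ifqpl dtkc ikaz qcsgv dqw ezr
Hunk 6: at line 4 remove [ifqpl,dtkc,ikaz] add [obro] -> 8 lines: bpfyb zlrb rnqen zjzbk obro qcsgv dqw ezr
Hunk 7: at line 3 remove [obro,qcsgv] add [faa,aarvb,ins] -> 9 lines: bpfyb zlrb rnqen zjzbk faa aarvb ins dqw ezr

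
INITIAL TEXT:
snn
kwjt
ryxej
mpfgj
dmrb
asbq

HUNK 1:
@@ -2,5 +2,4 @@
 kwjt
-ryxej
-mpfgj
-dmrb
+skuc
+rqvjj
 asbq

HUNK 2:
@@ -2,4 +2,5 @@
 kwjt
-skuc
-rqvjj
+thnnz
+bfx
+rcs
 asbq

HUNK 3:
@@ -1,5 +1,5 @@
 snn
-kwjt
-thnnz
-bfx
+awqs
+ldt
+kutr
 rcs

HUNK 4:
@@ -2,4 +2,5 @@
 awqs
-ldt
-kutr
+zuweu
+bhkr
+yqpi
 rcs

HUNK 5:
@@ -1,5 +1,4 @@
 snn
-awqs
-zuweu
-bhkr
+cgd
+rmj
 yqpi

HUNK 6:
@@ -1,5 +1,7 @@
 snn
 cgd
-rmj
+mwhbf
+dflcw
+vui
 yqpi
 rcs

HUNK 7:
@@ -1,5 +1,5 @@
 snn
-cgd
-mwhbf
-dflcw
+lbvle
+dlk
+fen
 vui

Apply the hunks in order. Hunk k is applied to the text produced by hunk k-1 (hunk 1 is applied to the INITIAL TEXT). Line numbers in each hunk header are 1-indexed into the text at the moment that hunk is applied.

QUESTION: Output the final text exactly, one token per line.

Answer: snn
lbvle
dlk
fen
vui
yqpi
rcs
asbq

Derivation:
Hunk 1: at line 2 remove [ryxej,mpfgj,dmrb] add [skuc,rqvjj] -> 5 lines: snn kwjt skuc rqvjj asbq
Hunk 2: at line 2 remove [skuc,rqvjj] add [thnnz,bfx,rcs] -> 6 lines: snn kwjt thnnz bfx rcs asbq
Hunk 3: at line 1 remove [kwjt,thnnz,bfx] add [awqs,ldt,kutr] -> 6 lines: snn awqs ldt kutr rcs asbq
Hunk 4: at line 2 remove [ldt,kutr] add [zuweu,bhkr,yqpi] -> 7 lines: snn awqs zuweu bhkr yqpi rcs asbq
Hunk 5: at line 1 remove [awqs,zuweu,bhkr] add [cgd,rmj] -> 6 lines: snn cgd rmj yqpi rcs asbq
Hunk 6: at line 1 remove [rmj] add [mwhbf,dflcw,vui] -> 8 lines: snn cgd mwhbf dflcw vui yqpi rcs asbq
Hunk 7: at line 1 remove [cgd,mwhbf,dflcw] add [lbvle,dlk,fen] -> 8 lines: snn lbvle dlk fen vui yqpi rcs asbq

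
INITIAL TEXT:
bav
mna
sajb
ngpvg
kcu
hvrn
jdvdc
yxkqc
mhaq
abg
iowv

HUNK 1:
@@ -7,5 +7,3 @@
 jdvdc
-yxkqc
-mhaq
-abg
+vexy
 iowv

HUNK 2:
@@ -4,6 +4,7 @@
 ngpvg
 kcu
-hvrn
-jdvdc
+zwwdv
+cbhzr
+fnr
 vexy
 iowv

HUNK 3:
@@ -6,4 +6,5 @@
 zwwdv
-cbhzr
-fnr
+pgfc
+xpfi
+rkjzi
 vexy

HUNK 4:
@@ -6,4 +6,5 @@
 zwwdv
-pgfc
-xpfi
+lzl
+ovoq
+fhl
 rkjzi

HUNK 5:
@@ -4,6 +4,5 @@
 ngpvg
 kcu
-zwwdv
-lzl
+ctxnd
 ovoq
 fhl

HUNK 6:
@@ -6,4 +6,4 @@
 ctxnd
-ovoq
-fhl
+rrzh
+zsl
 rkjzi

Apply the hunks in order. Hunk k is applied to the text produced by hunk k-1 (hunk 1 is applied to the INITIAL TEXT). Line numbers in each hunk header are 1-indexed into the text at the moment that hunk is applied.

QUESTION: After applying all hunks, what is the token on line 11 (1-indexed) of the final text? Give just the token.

Hunk 1: at line 7 remove [yxkqc,mhaq,abg] add [vexy] -> 9 lines: bav mna sajb ngpvg kcu hvrn jdvdc vexy iowv
Hunk 2: at line 4 remove [hvrn,jdvdc] add [zwwdv,cbhzr,fnr] -> 10 lines: bav mna sajb ngpvg kcu zwwdv cbhzr fnr vexy iowv
Hunk 3: at line 6 remove [cbhzr,fnr] add [pgfc,xpfi,rkjzi] -> 11 lines: bav mna sajb ngpvg kcu zwwdv pgfc xpfi rkjzi vexy iowv
Hunk 4: at line 6 remove [pgfc,xpfi] add [lzl,ovoq,fhl] -> 12 lines: bav mna sajb ngpvg kcu zwwdv lzl ovoq fhl rkjzi vexy iowv
Hunk 5: at line 4 remove [zwwdv,lzl] add [ctxnd] -> 11 lines: bav mna sajb ngpvg kcu ctxnd ovoq fhl rkjzi vexy iowv
Hunk 6: at line 6 remove [ovoq,fhl] add [rrzh,zsl] -> 11 lines: bav mna sajb ngpvg kcu ctxnd rrzh zsl rkjzi vexy iowv
Final line 11: iowv

Answer: iowv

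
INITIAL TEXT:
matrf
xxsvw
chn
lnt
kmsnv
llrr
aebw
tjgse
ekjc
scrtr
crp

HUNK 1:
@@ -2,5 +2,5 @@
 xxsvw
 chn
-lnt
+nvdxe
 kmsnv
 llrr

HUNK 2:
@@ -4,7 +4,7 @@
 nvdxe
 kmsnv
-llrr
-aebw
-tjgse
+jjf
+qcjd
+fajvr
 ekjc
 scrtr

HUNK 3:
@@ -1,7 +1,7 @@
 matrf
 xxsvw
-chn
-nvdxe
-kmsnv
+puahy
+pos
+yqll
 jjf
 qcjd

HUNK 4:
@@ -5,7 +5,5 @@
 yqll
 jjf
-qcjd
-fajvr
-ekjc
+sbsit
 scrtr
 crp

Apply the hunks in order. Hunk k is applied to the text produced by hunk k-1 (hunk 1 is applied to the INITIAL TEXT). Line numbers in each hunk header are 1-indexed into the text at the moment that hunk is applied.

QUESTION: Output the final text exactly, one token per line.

Answer: matrf
xxsvw
puahy
pos
yqll
jjf
sbsit
scrtr
crp

Derivation:
Hunk 1: at line 2 remove [lnt] add [nvdxe] -> 11 lines: matrf xxsvw chn nvdxe kmsnv llrr aebw tjgse ekjc scrtr crp
Hunk 2: at line 4 remove [llrr,aebw,tjgse] add [jjf,qcjd,fajvr] -> 11 lines: matrf xxsvw chn nvdxe kmsnv jjf qcjd fajvr ekjc scrtr crp
Hunk 3: at line 1 remove [chn,nvdxe,kmsnv] add [puahy,pos,yqll] -> 11 lines: matrf xxsvw puahy pos yqll jjf qcjd fajvr ekjc scrtr crp
Hunk 4: at line 5 remove [qcjd,fajvr,ekjc] add [sbsit] -> 9 lines: matrf xxsvw puahy pos yqll jjf sbsit scrtr crp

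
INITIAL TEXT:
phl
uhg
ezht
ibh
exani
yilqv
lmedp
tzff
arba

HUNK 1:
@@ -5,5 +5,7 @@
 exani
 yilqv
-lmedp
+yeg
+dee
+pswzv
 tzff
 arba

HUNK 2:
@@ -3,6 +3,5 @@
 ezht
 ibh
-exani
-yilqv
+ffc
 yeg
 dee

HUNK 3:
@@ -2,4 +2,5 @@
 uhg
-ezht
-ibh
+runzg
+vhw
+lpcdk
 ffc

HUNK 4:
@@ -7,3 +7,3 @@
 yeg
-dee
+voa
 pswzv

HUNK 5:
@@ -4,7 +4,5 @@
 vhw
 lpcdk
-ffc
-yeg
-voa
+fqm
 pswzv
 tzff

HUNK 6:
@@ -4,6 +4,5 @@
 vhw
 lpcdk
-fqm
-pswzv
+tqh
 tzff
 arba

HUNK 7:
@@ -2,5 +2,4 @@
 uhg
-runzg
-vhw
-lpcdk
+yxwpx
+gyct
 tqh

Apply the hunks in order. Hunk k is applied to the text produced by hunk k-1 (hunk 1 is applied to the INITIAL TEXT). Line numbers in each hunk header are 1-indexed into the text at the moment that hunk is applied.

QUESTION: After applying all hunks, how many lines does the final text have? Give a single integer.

Hunk 1: at line 5 remove [lmedp] add [yeg,dee,pswzv] -> 11 lines: phl uhg ezht ibh exani yilqv yeg dee pswzv tzff arba
Hunk 2: at line 3 remove [exani,yilqv] add [ffc] -> 10 lines: phl uhg ezht ibh ffc yeg dee pswzv tzff arba
Hunk 3: at line 2 remove [ezht,ibh] add [runzg,vhw,lpcdk] -> 11 lines: phl uhg runzg vhw lpcdk ffc yeg dee pswzv tzff arba
Hunk 4: at line 7 remove [dee] add [voa] -> 11 lines: phl uhg runzg vhw lpcdk ffc yeg voa pswzv tzff arba
Hunk 5: at line 4 remove [ffc,yeg,voa] add [fqm] -> 9 lines: phl uhg runzg vhw lpcdk fqm pswzv tzff arba
Hunk 6: at line 4 remove [fqm,pswzv] add [tqh] -> 8 lines: phl uhg runzg vhw lpcdk tqh tzff arba
Hunk 7: at line 2 remove [runzg,vhw,lpcdk] add [yxwpx,gyct] -> 7 lines: phl uhg yxwpx gyct tqh tzff arba
Final line count: 7

Answer: 7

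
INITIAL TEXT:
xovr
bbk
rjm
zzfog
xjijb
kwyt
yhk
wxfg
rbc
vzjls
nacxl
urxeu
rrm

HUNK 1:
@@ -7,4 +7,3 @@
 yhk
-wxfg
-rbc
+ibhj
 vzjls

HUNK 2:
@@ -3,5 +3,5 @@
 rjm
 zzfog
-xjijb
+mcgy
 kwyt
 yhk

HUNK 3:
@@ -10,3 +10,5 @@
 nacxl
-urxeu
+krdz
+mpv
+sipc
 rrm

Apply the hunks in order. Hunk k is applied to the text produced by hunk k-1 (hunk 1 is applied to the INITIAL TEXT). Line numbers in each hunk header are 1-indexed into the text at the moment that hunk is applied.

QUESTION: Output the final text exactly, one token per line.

Hunk 1: at line 7 remove [wxfg,rbc] add [ibhj] -> 12 lines: xovr bbk rjm zzfog xjijb kwyt yhk ibhj vzjls nacxl urxeu rrm
Hunk 2: at line 3 remove [xjijb] add [mcgy] -> 12 lines: xovr bbk rjm zzfog mcgy kwyt yhk ibhj vzjls nacxl urxeu rrm
Hunk 3: at line 10 remove [urxeu] add [krdz,mpv,sipc] -> 14 lines: xovr bbk rjm zzfog mcgy kwyt yhk ibhj vzjls nacxl krdz mpv sipc rrm

Answer: xovr
bbk
rjm
zzfog
mcgy
kwyt
yhk
ibhj
vzjls
nacxl
krdz
mpv
sipc
rrm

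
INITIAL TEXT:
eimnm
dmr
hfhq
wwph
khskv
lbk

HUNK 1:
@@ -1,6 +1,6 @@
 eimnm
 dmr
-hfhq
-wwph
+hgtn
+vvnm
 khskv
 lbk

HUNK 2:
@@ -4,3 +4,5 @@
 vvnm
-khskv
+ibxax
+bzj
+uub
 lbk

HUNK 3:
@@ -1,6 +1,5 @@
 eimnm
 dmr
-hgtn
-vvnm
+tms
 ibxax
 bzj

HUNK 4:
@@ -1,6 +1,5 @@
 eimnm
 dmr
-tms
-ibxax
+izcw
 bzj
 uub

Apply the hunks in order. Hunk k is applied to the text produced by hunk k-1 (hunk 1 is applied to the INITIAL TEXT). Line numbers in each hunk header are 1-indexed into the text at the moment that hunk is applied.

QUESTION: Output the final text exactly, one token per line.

Hunk 1: at line 1 remove [hfhq,wwph] add [hgtn,vvnm] -> 6 lines: eimnm dmr hgtn vvnm khskv lbk
Hunk 2: at line 4 remove [khskv] add [ibxax,bzj,uub] -> 8 lines: eimnm dmr hgtn vvnm ibxax bzj uub lbk
Hunk 3: at line 1 remove [hgtn,vvnm] add [tms] -> 7 lines: eimnm dmr tms ibxax bzj uub lbk
Hunk 4: at line 1 remove [tms,ibxax] add [izcw] -> 6 lines: eimnm dmr izcw bzj uub lbk

Answer: eimnm
dmr
izcw
bzj
uub
lbk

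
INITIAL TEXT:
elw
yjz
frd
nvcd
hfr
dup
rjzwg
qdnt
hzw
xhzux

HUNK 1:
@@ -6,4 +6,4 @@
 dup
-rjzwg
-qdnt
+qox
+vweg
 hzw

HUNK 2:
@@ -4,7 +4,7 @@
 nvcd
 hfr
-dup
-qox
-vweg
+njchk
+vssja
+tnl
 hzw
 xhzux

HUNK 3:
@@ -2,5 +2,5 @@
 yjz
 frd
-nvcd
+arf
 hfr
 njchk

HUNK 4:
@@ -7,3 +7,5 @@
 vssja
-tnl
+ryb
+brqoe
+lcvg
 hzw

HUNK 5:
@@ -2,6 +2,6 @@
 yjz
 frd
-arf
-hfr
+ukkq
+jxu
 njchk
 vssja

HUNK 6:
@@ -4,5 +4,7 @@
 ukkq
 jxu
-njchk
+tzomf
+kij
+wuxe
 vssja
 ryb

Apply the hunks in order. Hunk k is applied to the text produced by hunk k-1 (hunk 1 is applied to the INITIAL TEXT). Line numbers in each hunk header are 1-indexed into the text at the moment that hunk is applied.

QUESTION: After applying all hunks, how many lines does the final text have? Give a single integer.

Answer: 14

Derivation:
Hunk 1: at line 6 remove [rjzwg,qdnt] add [qox,vweg] -> 10 lines: elw yjz frd nvcd hfr dup qox vweg hzw xhzux
Hunk 2: at line 4 remove [dup,qox,vweg] add [njchk,vssja,tnl] -> 10 lines: elw yjz frd nvcd hfr njchk vssja tnl hzw xhzux
Hunk 3: at line 2 remove [nvcd] add [arf] -> 10 lines: elw yjz frd arf hfr njchk vssja tnl hzw xhzux
Hunk 4: at line 7 remove [tnl] add [ryb,brqoe,lcvg] -> 12 lines: elw yjz frd arf hfr njchk vssja ryb brqoe lcvg hzw xhzux
Hunk 5: at line 2 remove [arf,hfr] add [ukkq,jxu] -> 12 lines: elw yjz frd ukkq jxu njchk vssja ryb brqoe lcvg hzw xhzux
Hunk 6: at line 4 remove [njchk] add [tzomf,kij,wuxe] -> 14 lines: elw yjz frd ukkq jxu tzomf kij wuxe vssja ryb brqoe lcvg hzw xhzux
Final line count: 14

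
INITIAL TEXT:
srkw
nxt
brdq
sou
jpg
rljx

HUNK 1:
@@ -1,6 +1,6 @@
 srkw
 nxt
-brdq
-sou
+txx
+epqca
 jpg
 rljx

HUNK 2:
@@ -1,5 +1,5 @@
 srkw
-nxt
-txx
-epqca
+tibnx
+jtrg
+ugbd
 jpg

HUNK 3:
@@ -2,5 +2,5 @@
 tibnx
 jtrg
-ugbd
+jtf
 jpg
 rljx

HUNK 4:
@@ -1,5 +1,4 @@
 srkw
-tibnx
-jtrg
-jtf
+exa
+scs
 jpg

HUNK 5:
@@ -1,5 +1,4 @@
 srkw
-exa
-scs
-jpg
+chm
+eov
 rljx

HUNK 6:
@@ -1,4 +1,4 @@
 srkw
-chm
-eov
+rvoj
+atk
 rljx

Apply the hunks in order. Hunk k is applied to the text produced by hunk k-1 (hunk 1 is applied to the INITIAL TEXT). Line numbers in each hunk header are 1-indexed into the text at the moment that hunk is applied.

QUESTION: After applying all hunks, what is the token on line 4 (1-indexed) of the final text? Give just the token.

Hunk 1: at line 1 remove [brdq,sou] add [txx,epqca] -> 6 lines: srkw nxt txx epqca jpg rljx
Hunk 2: at line 1 remove [nxt,txx,epqca] add [tibnx,jtrg,ugbd] -> 6 lines: srkw tibnx jtrg ugbd jpg rljx
Hunk 3: at line 2 remove [ugbd] add [jtf] -> 6 lines: srkw tibnx jtrg jtf jpg rljx
Hunk 4: at line 1 remove [tibnx,jtrg,jtf] add [exa,scs] -> 5 lines: srkw exa scs jpg rljx
Hunk 5: at line 1 remove [exa,scs,jpg] add [chm,eov] -> 4 lines: srkw chm eov rljx
Hunk 6: at line 1 remove [chm,eov] add [rvoj,atk] -> 4 lines: srkw rvoj atk rljx
Final line 4: rljx

Answer: rljx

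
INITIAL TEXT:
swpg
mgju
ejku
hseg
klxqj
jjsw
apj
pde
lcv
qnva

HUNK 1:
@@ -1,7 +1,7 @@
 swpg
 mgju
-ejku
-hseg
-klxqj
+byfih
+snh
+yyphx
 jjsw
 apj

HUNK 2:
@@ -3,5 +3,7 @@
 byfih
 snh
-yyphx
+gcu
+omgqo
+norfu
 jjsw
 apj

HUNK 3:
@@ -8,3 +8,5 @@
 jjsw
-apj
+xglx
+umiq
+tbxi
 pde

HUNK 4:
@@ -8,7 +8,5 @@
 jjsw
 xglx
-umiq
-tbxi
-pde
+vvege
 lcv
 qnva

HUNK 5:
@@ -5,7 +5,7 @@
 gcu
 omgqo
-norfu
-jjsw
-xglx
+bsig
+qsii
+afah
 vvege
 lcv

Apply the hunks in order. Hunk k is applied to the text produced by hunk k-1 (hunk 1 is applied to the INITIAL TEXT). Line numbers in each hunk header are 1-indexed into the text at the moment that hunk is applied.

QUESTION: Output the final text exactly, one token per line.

Answer: swpg
mgju
byfih
snh
gcu
omgqo
bsig
qsii
afah
vvege
lcv
qnva

Derivation:
Hunk 1: at line 1 remove [ejku,hseg,klxqj] add [byfih,snh,yyphx] -> 10 lines: swpg mgju byfih snh yyphx jjsw apj pde lcv qnva
Hunk 2: at line 3 remove [yyphx] add [gcu,omgqo,norfu] -> 12 lines: swpg mgju byfih snh gcu omgqo norfu jjsw apj pde lcv qnva
Hunk 3: at line 8 remove [apj] add [xglx,umiq,tbxi] -> 14 lines: swpg mgju byfih snh gcu omgqo norfu jjsw xglx umiq tbxi pde lcv qnva
Hunk 4: at line 8 remove [umiq,tbxi,pde] add [vvege] -> 12 lines: swpg mgju byfih snh gcu omgqo norfu jjsw xglx vvege lcv qnva
Hunk 5: at line 5 remove [norfu,jjsw,xglx] add [bsig,qsii,afah] -> 12 lines: swpg mgju byfih snh gcu omgqo bsig qsii afah vvege lcv qnva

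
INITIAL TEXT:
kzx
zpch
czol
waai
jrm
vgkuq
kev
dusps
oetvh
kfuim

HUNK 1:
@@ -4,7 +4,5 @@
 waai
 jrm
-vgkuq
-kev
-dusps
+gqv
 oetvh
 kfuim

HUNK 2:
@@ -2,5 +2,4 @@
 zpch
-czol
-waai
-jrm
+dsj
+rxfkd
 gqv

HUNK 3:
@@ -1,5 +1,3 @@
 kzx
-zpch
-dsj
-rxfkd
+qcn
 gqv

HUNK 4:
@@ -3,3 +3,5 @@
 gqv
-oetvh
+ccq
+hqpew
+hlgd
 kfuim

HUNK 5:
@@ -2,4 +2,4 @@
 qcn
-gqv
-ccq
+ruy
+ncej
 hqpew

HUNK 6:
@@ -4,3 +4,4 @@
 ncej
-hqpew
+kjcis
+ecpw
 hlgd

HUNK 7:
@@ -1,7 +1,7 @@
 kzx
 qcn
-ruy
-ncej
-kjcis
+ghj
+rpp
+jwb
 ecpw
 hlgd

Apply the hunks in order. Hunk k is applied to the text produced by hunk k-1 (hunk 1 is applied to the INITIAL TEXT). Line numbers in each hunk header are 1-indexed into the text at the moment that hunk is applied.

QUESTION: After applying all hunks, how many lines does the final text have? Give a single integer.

Answer: 8

Derivation:
Hunk 1: at line 4 remove [vgkuq,kev,dusps] add [gqv] -> 8 lines: kzx zpch czol waai jrm gqv oetvh kfuim
Hunk 2: at line 2 remove [czol,waai,jrm] add [dsj,rxfkd] -> 7 lines: kzx zpch dsj rxfkd gqv oetvh kfuim
Hunk 3: at line 1 remove [zpch,dsj,rxfkd] add [qcn] -> 5 lines: kzx qcn gqv oetvh kfuim
Hunk 4: at line 3 remove [oetvh] add [ccq,hqpew,hlgd] -> 7 lines: kzx qcn gqv ccq hqpew hlgd kfuim
Hunk 5: at line 2 remove [gqv,ccq] add [ruy,ncej] -> 7 lines: kzx qcn ruy ncej hqpew hlgd kfuim
Hunk 6: at line 4 remove [hqpew] add [kjcis,ecpw] -> 8 lines: kzx qcn ruy ncej kjcis ecpw hlgd kfuim
Hunk 7: at line 1 remove [ruy,ncej,kjcis] add [ghj,rpp,jwb] -> 8 lines: kzx qcn ghj rpp jwb ecpw hlgd kfuim
Final line count: 8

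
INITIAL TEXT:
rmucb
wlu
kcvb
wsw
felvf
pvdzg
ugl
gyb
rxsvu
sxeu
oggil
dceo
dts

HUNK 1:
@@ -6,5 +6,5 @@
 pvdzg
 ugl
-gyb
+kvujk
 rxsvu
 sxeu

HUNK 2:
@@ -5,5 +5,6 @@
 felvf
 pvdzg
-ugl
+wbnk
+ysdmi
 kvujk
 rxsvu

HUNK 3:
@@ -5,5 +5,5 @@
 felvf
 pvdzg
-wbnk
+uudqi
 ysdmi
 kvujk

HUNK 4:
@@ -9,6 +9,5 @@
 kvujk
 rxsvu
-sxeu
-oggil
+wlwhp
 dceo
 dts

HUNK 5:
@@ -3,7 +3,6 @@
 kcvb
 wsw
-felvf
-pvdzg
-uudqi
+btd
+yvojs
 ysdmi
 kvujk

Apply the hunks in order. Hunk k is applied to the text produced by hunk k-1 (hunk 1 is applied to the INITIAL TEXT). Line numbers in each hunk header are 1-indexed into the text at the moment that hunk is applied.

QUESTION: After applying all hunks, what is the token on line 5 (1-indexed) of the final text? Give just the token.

Hunk 1: at line 6 remove [gyb] add [kvujk] -> 13 lines: rmucb wlu kcvb wsw felvf pvdzg ugl kvujk rxsvu sxeu oggil dceo dts
Hunk 2: at line 5 remove [ugl] add [wbnk,ysdmi] -> 14 lines: rmucb wlu kcvb wsw felvf pvdzg wbnk ysdmi kvujk rxsvu sxeu oggil dceo dts
Hunk 3: at line 5 remove [wbnk] add [uudqi] -> 14 lines: rmucb wlu kcvb wsw felvf pvdzg uudqi ysdmi kvujk rxsvu sxeu oggil dceo dts
Hunk 4: at line 9 remove [sxeu,oggil] add [wlwhp] -> 13 lines: rmucb wlu kcvb wsw felvf pvdzg uudqi ysdmi kvujk rxsvu wlwhp dceo dts
Hunk 5: at line 3 remove [felvf,pvdzg,uudqi] add [btd,yvojs] -> 12 lines: rmucb wlu kcvb wsw btd yvojs ysdmi kvujk rxsvu wlwhp dceo dts
Final line 5: btd

Answer: btd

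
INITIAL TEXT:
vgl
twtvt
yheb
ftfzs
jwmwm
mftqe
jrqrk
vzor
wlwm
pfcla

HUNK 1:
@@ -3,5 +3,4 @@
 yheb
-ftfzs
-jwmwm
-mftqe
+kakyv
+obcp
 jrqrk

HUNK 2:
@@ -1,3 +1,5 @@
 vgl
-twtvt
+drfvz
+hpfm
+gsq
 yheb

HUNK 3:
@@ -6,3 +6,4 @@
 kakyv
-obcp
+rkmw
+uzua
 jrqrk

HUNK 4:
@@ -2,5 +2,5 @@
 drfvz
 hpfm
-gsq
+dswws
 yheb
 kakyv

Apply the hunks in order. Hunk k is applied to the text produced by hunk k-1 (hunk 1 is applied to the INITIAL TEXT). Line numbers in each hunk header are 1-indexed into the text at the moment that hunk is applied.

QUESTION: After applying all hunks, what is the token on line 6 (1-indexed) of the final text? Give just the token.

Hunk 1: at line 3 remove [ftfzs,jwmwm,mftqe] add [kakyv,obcp] -> 9 lines: vgl twtvt yheb kakyv obcp jrqrk vzor wlwm pfcla
Hunk 2: at line 1 remove [twtvt] add [drfvz,hpfm,gsq] -> 11 lines: vgl drfvz hpfm gsq yheb kakyv obcp jrqrk vzor wlwm pfcla
Hunk 3: at line 6 remove [obcp] add [rkmw,uzua] -> 12 lines: vgl drfvz hpfm gsq yheb kakyv rkmw uzua jrqrk vzor wlwm pfcla
Hunk 4: at line 2 remove [gsq] add [dswws] -> 12 lines: vgl drfvz hpfm dswws yheb kakyv rkmw uzua jrqrk vzor wlwm pfcla
Final line 6: kakyv

Answer: kakyv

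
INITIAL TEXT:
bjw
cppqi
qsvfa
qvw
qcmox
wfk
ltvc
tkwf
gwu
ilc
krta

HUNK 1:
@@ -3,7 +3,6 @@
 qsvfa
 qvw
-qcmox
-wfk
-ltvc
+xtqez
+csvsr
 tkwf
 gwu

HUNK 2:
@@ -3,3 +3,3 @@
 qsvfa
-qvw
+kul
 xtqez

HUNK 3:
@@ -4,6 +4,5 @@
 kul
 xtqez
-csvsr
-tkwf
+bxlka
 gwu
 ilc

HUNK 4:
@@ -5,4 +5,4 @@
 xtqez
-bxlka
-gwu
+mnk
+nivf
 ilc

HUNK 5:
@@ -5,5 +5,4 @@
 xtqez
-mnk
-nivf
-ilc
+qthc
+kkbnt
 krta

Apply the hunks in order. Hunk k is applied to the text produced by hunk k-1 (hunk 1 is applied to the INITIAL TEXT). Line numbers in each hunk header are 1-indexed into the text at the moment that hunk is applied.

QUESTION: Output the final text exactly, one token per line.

Hunk 1: at line 3 remove [qcmox,wfk,ltvc] add [xtqez,csvsr] -> 10 lines: bjw cppqi qsvfa qvw xtqez csvsr tkwf gwu ilc krta
Hunk 2: at line 3 remove [qvw] add [kul] -> 10 lines: bjw cppqi qsvfa kul xtqez csvsr tkwf gwu ilc krta
Hunk 3: at line 4 remove [csvsr,tkwf] add [bxlka] -> 9 lines: bjw cppqi qsvfa kul xtqez bxlka gwu ilc krta
Hunk 4: at line 5 remove [bxlka,gwu] add [mnk,nivf] -> 9 lines: bjw cppqi qsvfa kul xtqez mnk nivf ilc krta
Hunk 5: at line 5 remove [mnk,nivf,ilc] add [qthc,kkbnt] -> 8 lines: bjw cppqi qsvfa kul xtqez qthc kkbnt krta

Answer: bjw
cppqi
qsvfa
kul
xtqez
qthc
kkbnt
krta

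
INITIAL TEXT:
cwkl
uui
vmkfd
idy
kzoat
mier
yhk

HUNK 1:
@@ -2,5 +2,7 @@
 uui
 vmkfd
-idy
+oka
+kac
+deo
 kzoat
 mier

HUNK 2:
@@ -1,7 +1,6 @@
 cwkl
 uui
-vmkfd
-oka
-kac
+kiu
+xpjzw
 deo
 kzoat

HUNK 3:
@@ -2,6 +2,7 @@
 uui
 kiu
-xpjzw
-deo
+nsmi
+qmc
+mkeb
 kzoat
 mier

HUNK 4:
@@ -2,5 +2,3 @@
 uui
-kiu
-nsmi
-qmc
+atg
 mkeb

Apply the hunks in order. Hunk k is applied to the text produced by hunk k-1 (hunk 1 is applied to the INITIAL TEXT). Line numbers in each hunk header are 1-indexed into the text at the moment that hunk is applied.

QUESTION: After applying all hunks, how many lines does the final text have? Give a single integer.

Hunk 1: at line 2 remove [idy] add [oka,kac,deo] -> 9 lines: cwkl uui vmkfd oka kac deo kzoat mier yhk
Hunk 2: at line 1 remove [vmkfd,oka,kac] add [kiu,xpjzw] -> 8 lines: cwkl uui kiu xpjzw deo kzoat mier yhk
Hunk 3: at line 2 remove [xpjzw,deo] add [nsmi,qmc,mkeb] -> 9 lines: cwkl uui kiu nsmi qmc mkeb kzoat mier yhk
Hunk 4: at line 2 remove [kiu,nsmi,qmc] add [atg] -> 7 lines: cwkl uui atg mkeb kzoat mier yhk
Final line count: 7

Answer: 7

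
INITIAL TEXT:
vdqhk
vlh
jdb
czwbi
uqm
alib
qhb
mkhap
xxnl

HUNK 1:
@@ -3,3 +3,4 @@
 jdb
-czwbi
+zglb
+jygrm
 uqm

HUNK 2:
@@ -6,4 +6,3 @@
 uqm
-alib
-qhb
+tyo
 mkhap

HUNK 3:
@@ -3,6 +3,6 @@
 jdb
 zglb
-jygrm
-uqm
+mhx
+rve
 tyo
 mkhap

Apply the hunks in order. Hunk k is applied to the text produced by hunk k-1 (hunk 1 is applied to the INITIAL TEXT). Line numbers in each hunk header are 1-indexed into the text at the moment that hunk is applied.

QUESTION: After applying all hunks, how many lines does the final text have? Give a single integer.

Answer: 9

Derivation:
Hunk 1: at line 3 remove [czwbi] add [zglb,jygrm] -> 10 lines: vdqhk vlh jdb zglb jygrm uqm alib qhb mkhap xxnl
Hunk 2: at line 6 remove [alib,qhb] add [tyo] -> 9 lines: vdqhk vlh jdb zglb jygrm uqm tyo mkhap xxnl
Hunk 3: at line 3 remove [jygrm,uqm] add [mhx,rve] -> 9 lines: vdqhk vlh jdb zglb mhx rve tyo mkhap xxnl
Final line count: 9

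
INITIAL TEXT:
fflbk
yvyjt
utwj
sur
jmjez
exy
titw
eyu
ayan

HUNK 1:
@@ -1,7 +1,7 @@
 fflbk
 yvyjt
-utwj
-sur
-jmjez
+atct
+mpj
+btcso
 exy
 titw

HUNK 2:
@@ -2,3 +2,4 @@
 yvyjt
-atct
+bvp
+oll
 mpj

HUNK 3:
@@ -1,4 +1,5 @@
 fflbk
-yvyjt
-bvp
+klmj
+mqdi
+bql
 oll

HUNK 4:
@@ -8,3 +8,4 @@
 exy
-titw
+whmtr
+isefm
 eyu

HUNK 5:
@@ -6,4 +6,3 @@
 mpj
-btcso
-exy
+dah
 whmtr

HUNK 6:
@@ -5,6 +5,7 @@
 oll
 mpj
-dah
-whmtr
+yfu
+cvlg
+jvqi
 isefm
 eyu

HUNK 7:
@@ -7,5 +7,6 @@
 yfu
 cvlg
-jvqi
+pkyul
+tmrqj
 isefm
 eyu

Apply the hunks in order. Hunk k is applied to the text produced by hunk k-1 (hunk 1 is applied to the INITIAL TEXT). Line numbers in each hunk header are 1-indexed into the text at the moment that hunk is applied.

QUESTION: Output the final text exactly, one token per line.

Hunk 1: at line 1 remove [utwj,sur,jmjez] add [atct,mpj,btcso] -> 9 lines: fflbk yvyjt atct mpj btcso exy titw eyu ayan
Hunk 2: at line 2 remove [atct] add [bvp,oll] -> 10 lines: fflbk yvyjt bvp oll mpj btcso exy titw eyu ayan
Hunk 3: at line 1 remove [yvyjt,bvp] add [klmj,mqdi,bql] -> 11 lines: fflbk klmj mqdi bql oll mpj btcso exy titw eyu ayan
Hunk 4: at line 8 remove [titw] add [whmtr,isefm] -> 12 lines: fflbk klmj mqdi bql oll mpj btcso exy whmtr isefm eyu ayan
Hunk 5: at line 6 remove [btcso,exy] add [dah] -> 11 lines: fflbk klmj mqdi bql oll mpj dah whmtr isefm eyu ayan
Hunk 6: at line 5 remove [dah,whmtr] add [yfu,cvlg,jvqi] -> 12 lines: fflbk klmj mqdi bql oll mpj yfu cvlg jvqi isefm eyu ayan
Hunk 7: at line 7 remove [jvqi] add [pkyul,tmrqj] -> 13 lines: fflbk klmj mqdi bql oll mpj yfu cvlg pkyul tmrqj isefm eyu ayan

Answer: fflbk
klmj
mqdi
bql
oll
mpj
yfu
cvlg
pkyul
tmrqj
isefm
eyu
ayan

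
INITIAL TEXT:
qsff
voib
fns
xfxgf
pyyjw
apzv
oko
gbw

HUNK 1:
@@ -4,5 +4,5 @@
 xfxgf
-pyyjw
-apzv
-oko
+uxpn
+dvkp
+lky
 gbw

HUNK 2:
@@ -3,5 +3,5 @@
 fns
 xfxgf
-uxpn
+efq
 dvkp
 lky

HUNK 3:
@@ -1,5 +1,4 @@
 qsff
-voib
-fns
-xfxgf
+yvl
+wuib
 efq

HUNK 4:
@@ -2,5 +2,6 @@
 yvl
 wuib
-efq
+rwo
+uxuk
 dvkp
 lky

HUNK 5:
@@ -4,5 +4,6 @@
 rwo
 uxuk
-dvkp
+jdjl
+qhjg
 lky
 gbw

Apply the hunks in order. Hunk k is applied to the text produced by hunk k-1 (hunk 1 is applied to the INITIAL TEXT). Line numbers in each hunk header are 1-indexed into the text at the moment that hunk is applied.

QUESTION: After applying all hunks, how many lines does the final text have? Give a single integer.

Hunk 1: at line 4 remove [pyyjw,apzv,oko] add [uxpn,dvkp,lky] -> 8 lines: qsff voib fns xfxgf uxpn dvkp lky gbw
Hunk 2: at line 3 remove [uxpn] add [efq] -> 8 lines: qsff voib fns xfxgf efq dvkp lky gbw
Hunk 3: at line 1 remove [voib,fns,xfxgf] add [yvl,wuib] -> 7 lines: qsff yvl wuib efq dvkp lky gbw
Hunk 4: at line 2 remove [efq] add [rwo,uxuk] -> 8 lines: qsff yvl wuib rwo uxuk dvkp lky gbw
Hunk 5: at line 4 remove [dvkp] add [jdjl,qhjg] -> 9 lines: qsff yvl wuib rwo uxuk jdjl qhjg lky gbw
Final line count: 9

Answer: 9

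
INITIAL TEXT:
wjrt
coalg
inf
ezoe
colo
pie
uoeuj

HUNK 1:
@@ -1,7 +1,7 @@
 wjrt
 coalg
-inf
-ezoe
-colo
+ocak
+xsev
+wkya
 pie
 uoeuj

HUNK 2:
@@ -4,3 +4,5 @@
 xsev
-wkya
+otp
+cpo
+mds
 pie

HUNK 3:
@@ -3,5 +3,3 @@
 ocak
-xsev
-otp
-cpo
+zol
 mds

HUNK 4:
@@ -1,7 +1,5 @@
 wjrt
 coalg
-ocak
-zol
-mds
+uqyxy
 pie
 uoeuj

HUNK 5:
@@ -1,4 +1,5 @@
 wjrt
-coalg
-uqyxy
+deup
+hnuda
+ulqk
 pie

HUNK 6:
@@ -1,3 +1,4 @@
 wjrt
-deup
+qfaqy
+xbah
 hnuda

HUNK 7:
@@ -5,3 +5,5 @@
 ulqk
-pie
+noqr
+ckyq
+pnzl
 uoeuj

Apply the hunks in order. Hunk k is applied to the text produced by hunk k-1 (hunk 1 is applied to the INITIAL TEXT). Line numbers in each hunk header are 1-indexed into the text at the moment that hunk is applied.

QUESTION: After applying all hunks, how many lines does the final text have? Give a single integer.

Hunk 1: at line 1 remove [inf,ezoe,colo] add [ocak,xsev,wkya] -> 7 lines: wjrt coalg ocak xsev wkya pie uoeuj
Hunk 2: at line 4 remove [wkya] add [otp,cpo,mds] -> 9 lines: wjrt coalg ocak xsev otp cpo mds pie uoeuj
Hunk 3: at line 3 remove [xsev,otp,cpo] add [zol] -> 7 lines: wjrt coalg ocak zol mds pie uoeuj
Hunk 4: at line 1 remove [ocak,zol,mds] add [uqyxy] -> 5 lines: wjrt coalg uqyxy pie uoeuj
Hunk 5: at line 1 remove [coalg,uqyxy] add [deup,hnuda,ulqk] -> 6 lines: wjrt deup hnuda ulqk pie uoeuj
Hunk 6: at line 1 remove [deup] add [qfaqy,xbah] -> 7 lines: wjrt qfaqy xbah hnuda ulqk pie uoeuj
Hunk 7: at line 5 remove [pie] add [noqr,ckyq,pnzl] -> 9 lines: wjrt qfaqy xbah hnuda ulqk noqr ckyq pnzl uoeuj
Final line count: 9

Answer: 9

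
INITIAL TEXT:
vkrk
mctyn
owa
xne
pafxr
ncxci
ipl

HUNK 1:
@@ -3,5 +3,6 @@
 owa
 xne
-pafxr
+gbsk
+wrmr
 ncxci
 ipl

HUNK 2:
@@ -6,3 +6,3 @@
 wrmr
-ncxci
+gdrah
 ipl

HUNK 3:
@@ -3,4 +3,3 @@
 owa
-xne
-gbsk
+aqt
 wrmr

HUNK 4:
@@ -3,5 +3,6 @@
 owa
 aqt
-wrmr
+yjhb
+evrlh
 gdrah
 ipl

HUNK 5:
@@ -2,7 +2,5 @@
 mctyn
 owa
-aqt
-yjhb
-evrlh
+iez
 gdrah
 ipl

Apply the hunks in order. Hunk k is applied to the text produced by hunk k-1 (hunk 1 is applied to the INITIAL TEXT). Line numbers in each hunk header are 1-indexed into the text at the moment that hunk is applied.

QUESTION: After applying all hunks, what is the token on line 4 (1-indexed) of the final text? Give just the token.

Answer: iez

Derivation:
Hunk 1: at line 3 remove [pafxr] add [gbsk,wrmr] -> 8 lines: vkrk mctyn owa xne gbsk wrmr ncxci ipl
Hunk 2: at line 6 remove [ncxci] add [gdrah] -> 8 lines: vkrk mctyn owa xne gbsk wrmr gdrah ipl
Hunk 3: at line 3 remove [xne,gbsk] add [aqt] -> 7 lines: vkrk mctyn owa aqt wrmr gdrah ipl
Hunk 4: at line 3 remove [wrmr] add [yjhb,evrlh] -> 8 lines: vkrk mctyn owa aqt yjhb evrlh gdrah ipl
Hunk 5: at line 2 remove [aqt,yjhb,evrlh] add [iez] -> 6 lines: vkrk mctyn owa iez gdrah ipl
Final line 4: iez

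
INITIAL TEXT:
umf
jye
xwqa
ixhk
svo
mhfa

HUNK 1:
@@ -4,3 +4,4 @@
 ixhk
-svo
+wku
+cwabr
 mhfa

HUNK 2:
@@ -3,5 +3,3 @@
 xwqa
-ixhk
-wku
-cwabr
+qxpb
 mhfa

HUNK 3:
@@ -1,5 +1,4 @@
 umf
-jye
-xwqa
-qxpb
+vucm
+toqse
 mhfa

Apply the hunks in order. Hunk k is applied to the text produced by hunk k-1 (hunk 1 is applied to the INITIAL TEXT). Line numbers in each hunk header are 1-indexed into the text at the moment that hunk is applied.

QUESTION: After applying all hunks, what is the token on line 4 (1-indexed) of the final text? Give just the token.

Answer: mhfa

Derivation:
Hunk 1: at line 4 remove [svo] add [wku,cwabr] -> 7 lines: umf jye xwqa ixhk wku cwabr mhfa
Hunk 2: at line 3 remove [ixhk,wku,cwabr] add [qxpb] -> 5 lines: umf jye xwqa qxpb mhfa
Hunk 3: at line 1 remove [jye,xwqa,qxpb] add [vucm,toqse] -> 4 lines: umf vucm toqse mhfa
Final line 4: mhfa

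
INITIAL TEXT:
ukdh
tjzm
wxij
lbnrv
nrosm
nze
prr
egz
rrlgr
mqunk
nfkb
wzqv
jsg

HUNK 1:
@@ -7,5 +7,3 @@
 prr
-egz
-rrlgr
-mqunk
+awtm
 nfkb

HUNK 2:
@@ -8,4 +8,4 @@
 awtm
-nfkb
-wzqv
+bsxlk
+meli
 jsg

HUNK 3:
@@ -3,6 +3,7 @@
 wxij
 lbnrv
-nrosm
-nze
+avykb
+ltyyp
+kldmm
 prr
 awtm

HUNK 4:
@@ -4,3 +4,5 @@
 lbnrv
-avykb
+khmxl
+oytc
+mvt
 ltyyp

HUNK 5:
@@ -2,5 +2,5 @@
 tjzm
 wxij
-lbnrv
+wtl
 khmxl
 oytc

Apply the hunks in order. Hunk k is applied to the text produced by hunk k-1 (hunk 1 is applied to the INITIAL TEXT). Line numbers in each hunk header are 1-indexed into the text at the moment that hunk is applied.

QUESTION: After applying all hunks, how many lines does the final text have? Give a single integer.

Hunk 1: at line 7 remove [egz,rrlgr,mqunk] add [awtm] -> 11 lines: ukdh tjzm wxij lbnrv nrosm nze prr awtm nfkb wzqv jsg
Hunk 2: at line 8 remove [nfkb,wzqv] add [bsxlk,meli] -> 11 lines: ukdh tjzm wxij lbnrv nrosm nze prr awtm bsxlk meli jsg
Hunk 3: at line 3 remove [nrosm,nze] add [avykb,ltyyp,kldmm] -> 12 lines: ukdh tjzm wxij lbnrv avykb ltyyp kldmm prr awtm bsxlk meli jsg
Hunk 4: at line 4 remove [avykb] add [khmxl,oytc,mvt] -> 14 lines: ukdh tjzm wxij lbnrv khmxl oytc mvt ltyyp kldmm prr awtm bsxlk meli jsg
Hunk 5: at line 2 remove [lbnrv] add [wtl] -> 14 lines: ukdh tjzm wxij wtl khmxl oytc mvt ltyyp kldmm prr awtm bsxlk meli jsg
Final line count: 14

Answer: 14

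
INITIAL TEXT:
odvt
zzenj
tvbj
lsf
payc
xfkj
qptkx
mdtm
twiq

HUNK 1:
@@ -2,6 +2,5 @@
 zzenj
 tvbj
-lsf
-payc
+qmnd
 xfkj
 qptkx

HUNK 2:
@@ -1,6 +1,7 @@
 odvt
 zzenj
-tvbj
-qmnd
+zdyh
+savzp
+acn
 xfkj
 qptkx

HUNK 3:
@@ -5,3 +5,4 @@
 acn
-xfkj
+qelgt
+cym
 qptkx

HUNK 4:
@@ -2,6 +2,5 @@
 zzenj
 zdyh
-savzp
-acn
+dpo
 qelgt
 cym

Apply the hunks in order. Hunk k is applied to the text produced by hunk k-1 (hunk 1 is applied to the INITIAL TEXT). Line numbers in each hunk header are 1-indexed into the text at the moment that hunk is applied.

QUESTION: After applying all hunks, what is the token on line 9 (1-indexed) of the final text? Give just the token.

Answer: twiq

Derivation:
Hunk 1: at line 2 remove [lsf,payc] add [qmnd] -> 8 lines: odvt zzenj tvbj qmnd xfkj qptkx mdtm twiq
Hunk 2: at line 1 remove [tvbj,qmnd] add [zdyh,savzp,acn] -> 9 lines: odvt zzenj zdyh savzp acn xfkj qptkx mdtm twiq
Hunk 3: at line 5 remove [xfkj] add [qelgt,cym] -> 10 lines: odvt zzenj zdyh savzp acn qelgt cym qptkx mdtm twiq
Hunk 4: at line 2 remove [savzp,acn] add [dpo] -> 9 lines: odvt zzenj zdyh dpo qelgt cym qptkx mdtm twiq
Final line 9: twiq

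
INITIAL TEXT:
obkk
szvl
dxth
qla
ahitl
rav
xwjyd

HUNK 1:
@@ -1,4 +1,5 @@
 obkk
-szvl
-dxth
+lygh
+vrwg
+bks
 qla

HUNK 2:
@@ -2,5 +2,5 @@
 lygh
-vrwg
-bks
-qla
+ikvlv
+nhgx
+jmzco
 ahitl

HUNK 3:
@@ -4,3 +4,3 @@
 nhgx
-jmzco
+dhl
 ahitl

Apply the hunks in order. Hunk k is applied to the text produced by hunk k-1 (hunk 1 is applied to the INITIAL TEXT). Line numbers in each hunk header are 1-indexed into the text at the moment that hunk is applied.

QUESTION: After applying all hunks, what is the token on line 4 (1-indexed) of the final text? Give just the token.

Hunk 1: at line 1 remove [szvl,dxth] add [lygh,vrwg,bks] -> 8 lines: obkk lygh vrwg bks qla ahitl rav xwjyd
Hunk 2: at line 2 remove [vrwg,bks,qla] add [ikvlv,nhgx,jmzco] -> 8 lines: obkk lygh ikvlv nhgx jmzco ahitl rav xwjyd
Hunk 3: at line 4 remove [jmzco] add [dhl] -> 8 lines: obkk lygh ikvlv nhgx dhl ahitl rav xwjyd
Final line 4: nhgx

Answer: nhgx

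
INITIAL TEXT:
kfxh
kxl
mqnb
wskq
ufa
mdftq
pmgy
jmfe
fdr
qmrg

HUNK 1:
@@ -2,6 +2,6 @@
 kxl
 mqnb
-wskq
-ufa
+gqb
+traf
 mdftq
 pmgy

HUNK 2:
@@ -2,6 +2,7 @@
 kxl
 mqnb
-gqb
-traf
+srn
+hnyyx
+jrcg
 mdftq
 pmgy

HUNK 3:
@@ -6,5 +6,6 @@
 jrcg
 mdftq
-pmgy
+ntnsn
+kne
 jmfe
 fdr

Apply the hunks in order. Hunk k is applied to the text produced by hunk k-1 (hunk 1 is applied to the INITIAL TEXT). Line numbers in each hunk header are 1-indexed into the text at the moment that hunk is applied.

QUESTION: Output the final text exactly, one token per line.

Answer: kfxh
kxl
mqnb
srn
hnyyx
jrcg
mdftq
ntnsn
kne
jmfe
fdr
qmrg

Derivation:
Hunk 1: at line 2 remove [wskq,ufa] add [gqb,traf] -> 10 lines: kfxh kxl mqnb gqb traf mdftq pmgy jmfe fdr qmrg
Hunk 2: at line 2 remove [gqb,traf] add [srn,hnyyx,jrcg] -> 11 lines: kfxh kxl mqnb srn hnyyx jrcg mdftq pmgy jmfe fdr qmrg
Hunk 3: at line 6 remove [pmgy] add [ntnsn,kne] -> 12 lines: kfxh kxl mqnb srn hnyyx jrcg mdftq ntnsn kne jmfe fdr qmrg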